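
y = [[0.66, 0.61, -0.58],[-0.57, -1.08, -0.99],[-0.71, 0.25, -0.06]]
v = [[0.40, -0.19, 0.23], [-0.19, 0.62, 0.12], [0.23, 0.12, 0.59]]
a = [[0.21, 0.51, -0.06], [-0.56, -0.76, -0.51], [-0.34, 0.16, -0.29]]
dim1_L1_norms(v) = [0.82, 0.93, 0.94]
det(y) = 1.14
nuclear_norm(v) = 1.61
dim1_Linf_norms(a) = [0.51, 0.76, 0.34]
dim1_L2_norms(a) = [0.55, 1.07, 0.47]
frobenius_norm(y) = 2.05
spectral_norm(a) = 1.18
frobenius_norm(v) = 1.05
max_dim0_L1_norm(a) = 1.43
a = v @ y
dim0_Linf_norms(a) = [0.56, 0.76, 0.51]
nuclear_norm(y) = 3.34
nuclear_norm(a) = 1.85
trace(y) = -0.48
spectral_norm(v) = 0.75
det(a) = 0.09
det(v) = 0.08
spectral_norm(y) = 1.63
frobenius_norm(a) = 1.30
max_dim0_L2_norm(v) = 0.66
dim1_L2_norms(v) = [0.5, 0.66, 0.64]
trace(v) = 1.61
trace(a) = -0.84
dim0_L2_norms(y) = [1.12, 1.27, 1.15]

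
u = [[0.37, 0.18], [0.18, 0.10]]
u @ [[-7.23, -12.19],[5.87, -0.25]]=[[-1.62, -4.56], [-0.71, -2.22]]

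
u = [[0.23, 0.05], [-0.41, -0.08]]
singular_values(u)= [0.48, 0.0]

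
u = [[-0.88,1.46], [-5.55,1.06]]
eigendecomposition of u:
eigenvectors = [[(0.16-0.43j), (0.16+0.43j)],[0.89+0.00j, (0.89-0j)]]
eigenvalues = [(0.09+2.68j), (0.09-2.68j)]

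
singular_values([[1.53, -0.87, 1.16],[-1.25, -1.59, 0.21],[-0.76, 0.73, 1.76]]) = [2.16, 2.08, 1.95]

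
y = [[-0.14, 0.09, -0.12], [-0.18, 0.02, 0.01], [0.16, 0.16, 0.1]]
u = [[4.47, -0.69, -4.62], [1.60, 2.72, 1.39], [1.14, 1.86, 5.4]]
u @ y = [[-1.24, -0.35, -1.01],[-0.49, 0.42, -0.03],[0.37, 1.00, 0.42]]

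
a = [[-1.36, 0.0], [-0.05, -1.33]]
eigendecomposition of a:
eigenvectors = [[0.00, 0.51], [1.0, 0.86]]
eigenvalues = [-1.33, -1.36]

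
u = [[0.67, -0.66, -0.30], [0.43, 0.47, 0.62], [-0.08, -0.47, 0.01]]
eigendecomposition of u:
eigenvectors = [[-0.76+0.00j, (0.1+0.53j), (0.1-0.53j)], [-0.41+0.00j, (0.7+0j), 0.70-0.00j], [0.50+0.00j, -0.24+0.39j, (-0.24-0.39j)]]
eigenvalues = [(0.51+0j), (0.32+0.67j), (0.32-0.67j)]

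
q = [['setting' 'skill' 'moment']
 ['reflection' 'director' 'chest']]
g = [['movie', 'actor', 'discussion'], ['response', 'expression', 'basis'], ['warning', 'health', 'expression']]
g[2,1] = 'health'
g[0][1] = 'actor'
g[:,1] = ['actor', 'expression', 'health']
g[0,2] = 'discussion'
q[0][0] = 'setting'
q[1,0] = 'reflection'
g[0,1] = 'actor'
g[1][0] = 'response'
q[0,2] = 'moment'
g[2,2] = 'expression'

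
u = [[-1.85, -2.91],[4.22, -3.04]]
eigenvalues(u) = [(-2.45+3.45j), (-2.45-3.45j)]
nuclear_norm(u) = 8.65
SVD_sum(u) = [[0.28, -0.22], [4.07, -3.22]] + [[-2.13, -2.69], [0.15, 0.18]]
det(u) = 17.90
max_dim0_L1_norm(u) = 6.07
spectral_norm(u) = 5.21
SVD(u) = [[0.07, 1.00], [1.00, -0.07]] @ diag([5.207776325024462, 3.4379740761842137]) @ [[0.78, -0.62], [-0.62, -0.78]]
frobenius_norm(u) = 6.24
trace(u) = -4.89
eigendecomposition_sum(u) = [[(-0.93+1.94j),(-1.46-1.03j)], [2.11+1.49j,-1.52+1.52j]] + [[(-0.93-1.94j), -1.46+1.03j], [(2.11-1.49j), (-1.52-1.52j)]]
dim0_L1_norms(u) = [6.07, 5.95]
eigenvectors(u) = [[(0.11+0.63j), (0.11-0.63j)],[0.77+0.00j, 0.77-0.00j]]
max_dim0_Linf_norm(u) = 4.22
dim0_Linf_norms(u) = [4.22, 3.04]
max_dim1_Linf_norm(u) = 4.22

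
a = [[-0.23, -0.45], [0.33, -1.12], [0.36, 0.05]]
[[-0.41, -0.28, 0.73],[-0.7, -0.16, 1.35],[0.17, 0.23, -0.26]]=a @ [[0.36, 0.60, -0.52], [0.73, 0.32, -1.36]]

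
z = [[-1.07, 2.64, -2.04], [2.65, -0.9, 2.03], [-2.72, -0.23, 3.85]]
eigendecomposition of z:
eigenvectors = [[0.7,-0.35,-0.23], [-0.68,-0.77,0.24], [0.22,-0.53,0.94]]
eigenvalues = [-4.27, 1.69, 4.46]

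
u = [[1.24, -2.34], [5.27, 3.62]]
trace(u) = 4.86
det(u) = 16.82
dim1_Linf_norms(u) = [2.34, 5.27]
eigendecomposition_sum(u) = [[0.62+2.09j,-1.17+0.86j], [(2.63-1.94j),(1.81+1.21j)]] + [[0.62-2.09j, -1.17-0.86j], [(2.63+1.94j), 1.81-1.21j]]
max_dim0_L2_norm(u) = 5.41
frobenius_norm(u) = 6.92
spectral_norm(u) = 6.40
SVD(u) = [[0.06, -1.00], [-1.0, -0.06]] @ diag([6.402157535897246, 2.6273330366655263]) @ [[-0.81, -0.59], [-0.59, 0.81]]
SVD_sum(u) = [[-0.3, -0.21],  [5.18, 3.74]] + [[1.54, -2.13], [0.09, -0.12]]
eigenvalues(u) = [(2.43+3.3j), (2.43-3.3j)]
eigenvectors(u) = [[(0.19-0.52j), 0.19+0.52j], [-0.83+0.00j, -0.83-0.00j]]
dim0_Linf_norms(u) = [5.27, 3.62]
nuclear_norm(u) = 9.03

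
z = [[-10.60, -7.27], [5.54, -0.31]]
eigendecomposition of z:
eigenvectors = [[0.75+0.00j, 0.75-0.00j], [(-0.53-0.39j), -0.53+0.39j]]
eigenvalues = [(-5.46+3.72j), (-5.46-3.72j)]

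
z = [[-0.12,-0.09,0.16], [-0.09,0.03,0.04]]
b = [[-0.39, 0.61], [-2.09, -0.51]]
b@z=[[-0.01, 0.05, -0.04], [0.3, 0.17, -0.35]]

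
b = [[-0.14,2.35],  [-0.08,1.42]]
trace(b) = 1.28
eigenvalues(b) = [-0.01, 1.29]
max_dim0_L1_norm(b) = 3.77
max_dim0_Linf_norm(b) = 2.35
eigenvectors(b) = [[-1.0, -0.85], [-0.06, -0.52]]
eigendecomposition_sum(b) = [[-0.01, 0.02], [-0.0, 0.00]] + [[-0.13, 2.33], [-0.08, 1.42]]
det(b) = -0.01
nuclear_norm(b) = 2.75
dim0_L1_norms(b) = [0.22, 3.77]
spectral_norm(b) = 2.75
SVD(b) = [[-0.86, -0.52], [-0.52, 0.86]] @ diag([2.7504335260810557, 0.0039266537066207]) @ [[0.06, -1.0], [1.00, 0.06]]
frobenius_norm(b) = 2.75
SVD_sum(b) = [[-0.14,  2.35], [-0.08,  1.42]] + [[-0.00, -0.0], [0.00, 0.00]]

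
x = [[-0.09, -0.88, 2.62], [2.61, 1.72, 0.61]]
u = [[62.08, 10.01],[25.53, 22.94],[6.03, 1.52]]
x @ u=[[-12.26, -17.11], [209.62, 66.51]]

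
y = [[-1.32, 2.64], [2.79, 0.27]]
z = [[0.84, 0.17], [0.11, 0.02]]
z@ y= [[-0.63, 2.26],  [-0.09, 0.3]]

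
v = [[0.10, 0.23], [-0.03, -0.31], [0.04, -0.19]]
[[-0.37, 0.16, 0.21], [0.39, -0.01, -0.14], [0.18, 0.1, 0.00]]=v @[[-1.05,1.89,1.43], [-1.16,-0.14,0.30]]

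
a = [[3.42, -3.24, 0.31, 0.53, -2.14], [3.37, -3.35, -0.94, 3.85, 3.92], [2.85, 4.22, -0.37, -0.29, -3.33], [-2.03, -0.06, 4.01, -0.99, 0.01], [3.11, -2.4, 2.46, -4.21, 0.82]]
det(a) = 3253.074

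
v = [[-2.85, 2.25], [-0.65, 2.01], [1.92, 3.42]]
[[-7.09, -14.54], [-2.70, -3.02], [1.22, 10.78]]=v@ [[1.92, 5.26], [-0.72, 0.2]]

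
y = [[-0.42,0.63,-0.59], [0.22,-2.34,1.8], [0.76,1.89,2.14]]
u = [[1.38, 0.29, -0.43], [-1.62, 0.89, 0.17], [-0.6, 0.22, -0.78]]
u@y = [[-0.84, -0.62, -1.21], [1.01, -2.78, 2.92], [-0.29, -2.37, -0.92]]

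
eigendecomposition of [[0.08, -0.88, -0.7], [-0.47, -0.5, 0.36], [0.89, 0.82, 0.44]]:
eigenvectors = [[-0.24+0.00j, -0.72+0.00j, (-0.72-0j)], [-0.76+0.00j, 0.34+0.01j, (0.34-0.01j)], [0.61+0.00j, -0.02+0.60j, -0.02-0.60j]]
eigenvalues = [(-0.94+0j), (0.48+0.6j), (0.48-0.6j)]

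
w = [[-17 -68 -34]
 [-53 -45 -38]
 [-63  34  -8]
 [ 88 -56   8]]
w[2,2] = -8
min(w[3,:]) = -56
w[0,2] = -34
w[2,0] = -63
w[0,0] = -17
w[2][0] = -63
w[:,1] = [-68, -45, 34, -56]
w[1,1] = -45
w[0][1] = -68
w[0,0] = -17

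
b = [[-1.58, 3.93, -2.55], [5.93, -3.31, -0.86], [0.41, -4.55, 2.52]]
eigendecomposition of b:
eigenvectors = [[0.41,-0.35,-0.54],[-0.81,-0.56,-0.45],[-0.42,-0.75,0.71]]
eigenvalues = [-6.76, -0.71, 5.1]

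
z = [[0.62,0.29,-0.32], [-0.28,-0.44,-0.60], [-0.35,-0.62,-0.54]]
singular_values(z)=[1.22, 0.72, 0.08]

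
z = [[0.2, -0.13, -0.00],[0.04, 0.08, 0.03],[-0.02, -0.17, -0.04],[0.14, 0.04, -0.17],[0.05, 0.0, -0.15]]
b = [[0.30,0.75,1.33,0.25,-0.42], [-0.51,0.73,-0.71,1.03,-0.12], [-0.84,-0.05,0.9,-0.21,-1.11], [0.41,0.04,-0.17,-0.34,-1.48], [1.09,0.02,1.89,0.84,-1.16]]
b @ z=[[0.08, -0.20, -0.01], [0.08, 0.29, -0.11], [-0.27, -0.06, 0.16], [-0.03, -0.03, 0.29], [0.24, -0.43, -0.04]]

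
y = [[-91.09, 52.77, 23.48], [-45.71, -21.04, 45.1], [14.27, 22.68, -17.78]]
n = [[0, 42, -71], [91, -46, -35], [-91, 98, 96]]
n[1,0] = 91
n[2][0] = -91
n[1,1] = -46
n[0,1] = 42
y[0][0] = -91.09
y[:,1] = [52.77, -21.04, 22.68]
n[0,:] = [0, 42, -71]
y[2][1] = 22.68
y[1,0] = -45.71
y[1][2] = 45.1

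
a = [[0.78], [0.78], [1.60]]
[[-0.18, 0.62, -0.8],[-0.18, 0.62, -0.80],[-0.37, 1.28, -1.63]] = a @ [[-0.23, 0.80, -1.02]]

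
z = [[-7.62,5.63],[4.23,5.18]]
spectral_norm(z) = 9.49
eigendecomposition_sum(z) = [[-8.32, 3.24], [2.44, -0.95]] + [[0.70, 2.39],[1.79, 6.13]]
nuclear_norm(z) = 16.16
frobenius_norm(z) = 11.60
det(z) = -63.29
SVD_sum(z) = [[-7.87, 5.25], [0.53, -0.36]] + [[0.25, 0.38],[3.70, 5.54]]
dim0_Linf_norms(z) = [7.62, 5.63]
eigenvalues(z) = [-9.27, 6.83]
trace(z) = -2.44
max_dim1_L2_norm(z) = 9.47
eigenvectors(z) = [[-0.96, -0.36], [0.28, -0.93]]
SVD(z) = [[-1.0,  0.07], [0.07,  1.0]] @ diag([9.4852255227038, 6.672113367101043]) @ [[0.83, -0.56],  [0.56, 0.83]]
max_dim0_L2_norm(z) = 8.72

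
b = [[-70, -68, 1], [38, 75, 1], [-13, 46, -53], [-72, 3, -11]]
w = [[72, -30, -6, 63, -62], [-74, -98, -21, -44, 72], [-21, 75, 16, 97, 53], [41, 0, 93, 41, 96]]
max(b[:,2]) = 1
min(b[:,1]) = -68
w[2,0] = -21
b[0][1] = -68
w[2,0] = -21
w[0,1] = -30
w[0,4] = -62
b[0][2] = 1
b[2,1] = 46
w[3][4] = 96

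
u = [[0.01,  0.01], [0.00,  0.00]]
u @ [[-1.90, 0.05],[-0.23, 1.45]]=[[-0.02, 0.02], [0.0, 0.00]]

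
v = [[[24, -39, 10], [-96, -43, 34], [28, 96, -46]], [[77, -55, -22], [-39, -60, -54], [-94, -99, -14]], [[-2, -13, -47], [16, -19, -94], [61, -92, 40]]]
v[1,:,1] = [-55, -60, -99]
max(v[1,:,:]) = 77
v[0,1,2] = 34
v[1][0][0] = 77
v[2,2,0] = 61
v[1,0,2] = -22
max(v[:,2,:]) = 96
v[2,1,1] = -19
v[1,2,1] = -99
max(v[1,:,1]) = -55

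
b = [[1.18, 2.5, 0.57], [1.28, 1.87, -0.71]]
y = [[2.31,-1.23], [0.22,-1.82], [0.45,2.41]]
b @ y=[[3.53, -4.63], [3.05, -6.69]]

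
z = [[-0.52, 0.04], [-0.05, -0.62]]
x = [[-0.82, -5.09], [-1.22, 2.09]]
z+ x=[[-1.34, -5.05], [-1.27, 1.47]]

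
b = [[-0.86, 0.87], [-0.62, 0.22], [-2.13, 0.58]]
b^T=[[-0.86, -0.62, -2.13],[0.87, 0.22, 0.58]]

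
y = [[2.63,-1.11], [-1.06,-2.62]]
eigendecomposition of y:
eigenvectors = [[0.98, 0.2], [-0.19, 0.98]]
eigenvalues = [2.85, -2.84]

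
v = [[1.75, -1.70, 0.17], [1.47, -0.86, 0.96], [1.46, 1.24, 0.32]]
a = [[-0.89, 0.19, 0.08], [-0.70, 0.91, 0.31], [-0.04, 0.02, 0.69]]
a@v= [[-1.16, 1.45, 0.06], [0.57, 0.79, 0.85], [0.97, 0.91, 0.23]]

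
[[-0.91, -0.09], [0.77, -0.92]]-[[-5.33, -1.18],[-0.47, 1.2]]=[[4.42, 1.09],[1.24, -2.12]]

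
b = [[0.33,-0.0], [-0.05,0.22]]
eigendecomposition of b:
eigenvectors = [[0.0,0.91], [1.00,-0.41]]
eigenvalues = [0.22, 0.33]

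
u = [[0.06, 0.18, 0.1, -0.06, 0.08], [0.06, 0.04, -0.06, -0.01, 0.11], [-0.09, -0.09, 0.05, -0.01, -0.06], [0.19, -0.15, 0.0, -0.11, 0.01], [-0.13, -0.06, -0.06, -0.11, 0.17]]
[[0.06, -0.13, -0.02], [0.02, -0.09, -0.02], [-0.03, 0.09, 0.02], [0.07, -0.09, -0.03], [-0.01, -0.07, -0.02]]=u @ [[0.29, -0.38, -0.1], [0.04, -0.38, -0.01], [0.12, 0.22, 0.05], [-0.20, 0.62, 0.12], [0.09, -0.33, -0.08]]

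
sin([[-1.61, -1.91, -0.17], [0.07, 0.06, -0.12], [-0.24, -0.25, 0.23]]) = [[-1.03, -1.22, -0.07], [0.05, 0.04, -0.12], [-0.17, -0.16, 0.24]]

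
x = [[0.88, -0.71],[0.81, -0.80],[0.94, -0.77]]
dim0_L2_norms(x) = [1.52, 1.32]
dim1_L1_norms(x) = [1.59, 1.61, 1.71]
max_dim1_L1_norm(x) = 1.71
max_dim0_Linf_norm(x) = 0.94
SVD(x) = [[-0.56, 0.43], [-0.56, -0.82], [-0.6, 0.37]] @ diag([2.010694648862559, 0.09059265442335358]) @ [[-0.76, 0.65], [0.65, 0.76]]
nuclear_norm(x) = 2.10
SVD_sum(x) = [[0.85, -0.74],  [0.86, -0.74],  [0.92, -0.8]] + [[0.03, 0.03], [-0.05, -0.06], [0.02, 0.03]]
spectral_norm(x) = 2.01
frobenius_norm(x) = 2.01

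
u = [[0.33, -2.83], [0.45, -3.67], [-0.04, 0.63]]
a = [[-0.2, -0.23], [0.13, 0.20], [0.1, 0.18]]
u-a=[[0.53, -2.6],[0.32, -3.87],[-0.14, 0.45]]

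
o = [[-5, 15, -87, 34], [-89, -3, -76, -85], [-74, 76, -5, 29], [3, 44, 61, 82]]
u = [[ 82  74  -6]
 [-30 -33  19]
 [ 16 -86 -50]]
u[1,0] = -30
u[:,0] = [82, -30, 16]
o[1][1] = -3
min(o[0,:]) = -87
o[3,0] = 3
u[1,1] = -33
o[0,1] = 15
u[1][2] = 19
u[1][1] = -33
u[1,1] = -33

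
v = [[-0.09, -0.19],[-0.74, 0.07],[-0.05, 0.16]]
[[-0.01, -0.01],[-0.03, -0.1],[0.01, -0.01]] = v @[[0.04, 0.14], [0.05, -0.0]]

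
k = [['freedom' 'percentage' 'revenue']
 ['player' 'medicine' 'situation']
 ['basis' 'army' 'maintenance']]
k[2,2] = 'maintenance'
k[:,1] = ['percentage', 'medicine', 'army']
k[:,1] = ['percentage', 'medicine', 'army']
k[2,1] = 'army'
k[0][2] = 'revenue'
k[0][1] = 'percentage'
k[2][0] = 'basis'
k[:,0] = ['freedom', 'player', 'basis']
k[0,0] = 'freedom'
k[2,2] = 'maintenance'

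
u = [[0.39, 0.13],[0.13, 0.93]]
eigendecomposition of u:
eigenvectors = [[-0.97, -0.22], [0.22, -0.97]]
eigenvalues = [0.36, 0.96]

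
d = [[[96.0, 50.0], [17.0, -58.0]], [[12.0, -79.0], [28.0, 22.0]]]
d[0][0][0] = 96.0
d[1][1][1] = 22.0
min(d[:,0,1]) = -79.0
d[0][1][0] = 17.0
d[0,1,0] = 17.0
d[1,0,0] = 12.0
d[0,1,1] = -58.0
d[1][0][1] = -79.0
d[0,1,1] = -58.0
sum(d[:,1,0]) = 45.0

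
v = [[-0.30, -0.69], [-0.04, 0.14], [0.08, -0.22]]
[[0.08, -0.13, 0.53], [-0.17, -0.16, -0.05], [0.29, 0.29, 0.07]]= v@[[1.50, 1.87, -0.58],[-0.77, -0.63, -0.52]]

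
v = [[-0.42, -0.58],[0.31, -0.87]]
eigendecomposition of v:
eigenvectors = [[(0.81+0j),(0.81-0j)],[(0.31-0.5j),0.31+0.50j]]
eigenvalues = [(-0.64+0.36j), (-0.64-0.36j)]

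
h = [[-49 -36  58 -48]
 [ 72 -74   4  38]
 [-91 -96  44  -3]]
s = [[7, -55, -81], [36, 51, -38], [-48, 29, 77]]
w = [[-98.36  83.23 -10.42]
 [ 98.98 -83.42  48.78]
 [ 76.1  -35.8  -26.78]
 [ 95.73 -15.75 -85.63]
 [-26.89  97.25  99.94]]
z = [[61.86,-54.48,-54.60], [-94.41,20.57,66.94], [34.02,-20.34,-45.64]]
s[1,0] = 36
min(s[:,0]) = -48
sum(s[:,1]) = 25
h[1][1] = -74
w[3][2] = -85.63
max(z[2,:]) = 34.02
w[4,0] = -26.89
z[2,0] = 34.02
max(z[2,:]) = 34.02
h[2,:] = [-91, -96, 44, -3]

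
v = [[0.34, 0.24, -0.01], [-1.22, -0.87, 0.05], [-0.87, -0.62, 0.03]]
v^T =[[0.34,  -1.22,  -0.87],[0.24,  -0.87,  -0.62],[-0.01,  0.05,  0.03]]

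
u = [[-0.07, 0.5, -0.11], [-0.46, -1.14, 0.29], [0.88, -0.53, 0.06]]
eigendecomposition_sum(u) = [[-0.03+0.46j, 0.25+0.33j, -0.05-0.11j], [(-0.23-0.7j), -0.57-0.33j, 0.15+0.12j], [(0.44-0.95j), -0.26-0.90j, 0.03+0.27j]] + [[(-0.03-0.46j), 0.25-0.33j, (-0.05+0.11j)], [-0.23+0.70j, (-0.57+0.33j), 0.15-0.12j], [0.44+0.95j, -0.26+0.90j, (0.03-0.27j)]] + [[-0.00-0.00j, (-0+0j), (-0-0j)],[(-0-0j), (-0+0j), -0.00-0.00j],[(-0.01-0j), (-0+0j), (-0-0j)]]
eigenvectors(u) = [[-0.32+0.12j, (-0.32-0.12j), (0.06+0j)],[(0.39-0.37j), 0.39+0.37j, 0.22+0.00j],[(0.77+0j), 0.77-0.00j, 0.97+0.00j]]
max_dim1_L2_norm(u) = 1.26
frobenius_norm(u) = 1.71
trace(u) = -1.15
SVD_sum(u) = [[0.02, 0.5, -0.11], [-0.05, -1.16, 0.27], [-0.02, -0.48, 0.11]] + [[-0.09, 0.01, 0.01], [-0.41, 0.02, 0.02], [0.90, -0.05, -0.05]] + [[-0.0, -0.0, -0.0], [-0.0, -0.00, -0.00], [-0.00, -0.0, -0.0]]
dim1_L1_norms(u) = [0.68, 1.89, 1.47]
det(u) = -0.00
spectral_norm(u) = 1.39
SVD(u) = [[0.37, 0.09, 0.93], [-0.86, 0.41, 0.3], [-0.36, -0.91, 0.23]] @ diag([1.3883467761028758, 0.9968408332135557, 0.0012579836466415507]) @ [[0.04, 0.97, -0.22], [-1.00, 0.06, 0.06], [-0.07, -0.22, -0.97]]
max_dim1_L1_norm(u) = 1.89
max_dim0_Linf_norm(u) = 1.14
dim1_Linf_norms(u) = [0.5, 1.14, 0.88]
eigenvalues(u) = [(-0.57+0.39j), (-0.57-0.39j), (-0+0j)]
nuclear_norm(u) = 2.39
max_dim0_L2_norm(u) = 1.35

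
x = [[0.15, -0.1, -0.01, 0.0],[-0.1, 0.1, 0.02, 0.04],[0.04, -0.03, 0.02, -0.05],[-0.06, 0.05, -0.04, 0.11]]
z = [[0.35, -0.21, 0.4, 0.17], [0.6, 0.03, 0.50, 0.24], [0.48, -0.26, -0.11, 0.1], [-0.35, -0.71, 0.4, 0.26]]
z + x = [[0.5, -0.31, 0.39, 0.17],[0.5, 0.13, 0.52, 0.28],[0.52, -0.29, -0.09, 0.05],[-0.41, -0.66, 0.36, 0.37]]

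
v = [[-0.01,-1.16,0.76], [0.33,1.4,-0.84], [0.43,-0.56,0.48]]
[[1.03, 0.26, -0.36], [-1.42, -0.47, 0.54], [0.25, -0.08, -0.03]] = v @[[-0.65, -0.29, 0.57], [-0.66, -0.69, -0.30], [0.34, -0.71, -0.92]]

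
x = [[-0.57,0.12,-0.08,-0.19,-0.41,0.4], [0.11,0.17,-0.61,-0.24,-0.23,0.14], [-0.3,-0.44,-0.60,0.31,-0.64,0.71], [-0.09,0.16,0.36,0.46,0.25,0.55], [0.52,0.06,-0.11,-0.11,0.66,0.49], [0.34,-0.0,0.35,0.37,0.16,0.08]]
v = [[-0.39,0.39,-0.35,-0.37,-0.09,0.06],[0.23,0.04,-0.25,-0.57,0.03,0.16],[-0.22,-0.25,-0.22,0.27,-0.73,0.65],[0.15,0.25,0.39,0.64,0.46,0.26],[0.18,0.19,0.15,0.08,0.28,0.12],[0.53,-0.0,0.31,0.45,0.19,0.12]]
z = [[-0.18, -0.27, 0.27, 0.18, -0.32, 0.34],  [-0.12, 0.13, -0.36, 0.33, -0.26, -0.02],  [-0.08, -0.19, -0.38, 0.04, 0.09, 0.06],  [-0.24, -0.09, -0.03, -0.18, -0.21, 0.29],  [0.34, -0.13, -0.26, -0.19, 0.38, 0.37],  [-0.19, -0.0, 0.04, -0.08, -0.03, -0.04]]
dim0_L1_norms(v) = [1.7, 1.12, 1.67, 2.38, 1.78, 1.37]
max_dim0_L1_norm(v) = 2.38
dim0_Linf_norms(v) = [0.53, 0.39, 0.39, 0.64, 0.73, 0.65]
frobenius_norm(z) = 1.33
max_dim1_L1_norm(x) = 3.0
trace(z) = -0.27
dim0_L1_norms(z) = [1.15, 0.81, 1.34, 1.0, 1.29, 1.12]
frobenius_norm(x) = 2.24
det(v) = 0.00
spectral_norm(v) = 1.42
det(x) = 0.05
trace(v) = 0.47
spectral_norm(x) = 1.53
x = v + z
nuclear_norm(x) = 4.69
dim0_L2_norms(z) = [0.51, 0.39, 0.65, 0.47, 0.61, 0.58]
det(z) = 0.00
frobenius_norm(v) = 1.99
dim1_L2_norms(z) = [0.65, 0.58, 0.45, 0.48, 0.72, 0.22]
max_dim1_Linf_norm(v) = 0.73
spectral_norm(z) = 0.84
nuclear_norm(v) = 3.92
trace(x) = 0.20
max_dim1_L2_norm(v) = 1.09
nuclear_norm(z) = 2.80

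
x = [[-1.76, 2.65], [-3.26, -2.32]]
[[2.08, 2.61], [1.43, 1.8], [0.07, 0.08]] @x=[[-12.17,-0.54], [-8.38,-0.39], [-0.38,-0.0]]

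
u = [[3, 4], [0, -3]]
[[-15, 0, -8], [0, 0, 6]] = u@[[-5, 0, 0], [0, 0, -2]]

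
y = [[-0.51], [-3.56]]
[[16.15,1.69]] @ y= [[-14.25]]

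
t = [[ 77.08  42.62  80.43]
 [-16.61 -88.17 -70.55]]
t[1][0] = -16.61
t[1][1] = -88.17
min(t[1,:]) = -88.17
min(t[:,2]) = -70.55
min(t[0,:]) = 42.62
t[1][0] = -16.61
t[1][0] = -16.61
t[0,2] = 80.43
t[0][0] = 77.08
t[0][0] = 77.08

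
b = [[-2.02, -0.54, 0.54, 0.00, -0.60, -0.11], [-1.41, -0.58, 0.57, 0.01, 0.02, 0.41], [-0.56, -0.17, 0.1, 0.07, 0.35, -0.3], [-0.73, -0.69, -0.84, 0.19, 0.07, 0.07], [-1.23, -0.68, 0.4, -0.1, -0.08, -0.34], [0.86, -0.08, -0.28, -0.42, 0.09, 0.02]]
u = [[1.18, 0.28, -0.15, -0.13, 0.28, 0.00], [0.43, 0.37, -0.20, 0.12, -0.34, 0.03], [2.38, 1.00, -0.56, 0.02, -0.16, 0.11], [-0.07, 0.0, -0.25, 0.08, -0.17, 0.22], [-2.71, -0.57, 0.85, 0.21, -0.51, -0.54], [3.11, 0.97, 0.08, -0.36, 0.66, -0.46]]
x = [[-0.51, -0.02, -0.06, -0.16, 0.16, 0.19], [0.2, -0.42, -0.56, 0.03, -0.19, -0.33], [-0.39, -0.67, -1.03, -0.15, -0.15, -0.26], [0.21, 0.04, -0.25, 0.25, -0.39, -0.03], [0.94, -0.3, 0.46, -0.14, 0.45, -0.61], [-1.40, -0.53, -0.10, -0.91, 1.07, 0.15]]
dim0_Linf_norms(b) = [2.02, 0.69, 0.84, 0.42, 0.6, 0.41]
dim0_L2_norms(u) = [4.93, 1.58, 1.08, 0.46, 0.97, 0.75]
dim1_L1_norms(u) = [2.02, 1.49, 4.23, 0.79, 5.39, 5.64]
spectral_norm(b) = 3.32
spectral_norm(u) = 5.26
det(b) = 0.11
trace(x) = -1.11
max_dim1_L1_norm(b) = 3.81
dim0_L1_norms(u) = [9.88, 3.19, 2.09, 0.92, 2.12, 1.36]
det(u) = -0.00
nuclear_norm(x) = 5.10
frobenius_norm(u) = 5.44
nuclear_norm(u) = 7.25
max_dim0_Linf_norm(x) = 1.4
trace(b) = -2.37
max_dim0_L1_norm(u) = 9.88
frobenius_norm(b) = 3.67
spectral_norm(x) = 2.28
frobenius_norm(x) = 3.03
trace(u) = 0.10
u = x @ b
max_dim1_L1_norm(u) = 5.64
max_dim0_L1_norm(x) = 3.65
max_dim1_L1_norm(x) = 4.16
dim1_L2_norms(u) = [1.26, 0.7, 2.65, 0.39, 3.0, 3.38]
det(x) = -0.00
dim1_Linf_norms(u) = [1.18, 0.43, 2.38, 0.25, 2.71, 3.11]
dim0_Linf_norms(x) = [1.4, 0.67, 1.03, 0.91, 1.07, 0.61]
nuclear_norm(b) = 6.42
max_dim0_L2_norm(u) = 4.93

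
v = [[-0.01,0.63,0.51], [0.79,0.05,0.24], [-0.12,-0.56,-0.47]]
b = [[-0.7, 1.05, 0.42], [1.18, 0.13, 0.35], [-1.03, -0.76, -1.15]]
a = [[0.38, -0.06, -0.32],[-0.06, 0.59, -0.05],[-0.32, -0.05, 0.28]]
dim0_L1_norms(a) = [0.76, 0.7, 0.65]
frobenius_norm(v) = 1.37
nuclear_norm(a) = 1.26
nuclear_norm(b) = 3.70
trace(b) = -1.72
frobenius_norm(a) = 0.89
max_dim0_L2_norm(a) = 0.6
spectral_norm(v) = 1.14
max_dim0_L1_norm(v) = 1.24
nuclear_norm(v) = 1.92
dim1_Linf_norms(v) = [0.63, 0.79, 0.56]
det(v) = -0.01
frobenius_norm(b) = 2.50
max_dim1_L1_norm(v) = 1.15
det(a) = -0.00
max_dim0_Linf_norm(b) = 1.18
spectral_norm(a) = 0.66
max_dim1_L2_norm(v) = 0.83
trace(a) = 1.25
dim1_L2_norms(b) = [1.33, 1.24, 1.72]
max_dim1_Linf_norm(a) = 0.59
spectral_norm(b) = 2.03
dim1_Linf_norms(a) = [0.38, 0.59, 0.32]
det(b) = 0.64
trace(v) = -0.43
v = a @ b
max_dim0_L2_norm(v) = 0.84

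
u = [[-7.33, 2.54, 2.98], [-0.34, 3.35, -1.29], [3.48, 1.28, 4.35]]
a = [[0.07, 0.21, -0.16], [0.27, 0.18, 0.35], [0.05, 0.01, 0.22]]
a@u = [[-1.14, 0.68, -0.76], [-0.82, 1.74, 2.09], [0.4, 0.44, 1.09]]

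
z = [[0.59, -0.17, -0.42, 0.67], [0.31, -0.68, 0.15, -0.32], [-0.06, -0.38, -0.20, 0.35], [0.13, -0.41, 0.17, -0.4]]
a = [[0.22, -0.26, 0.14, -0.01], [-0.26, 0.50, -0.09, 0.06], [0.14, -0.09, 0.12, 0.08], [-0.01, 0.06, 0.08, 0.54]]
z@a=[[0.11,  -0.16,  0.10,  0.31],[0.27,  -0.45,  0.1,  -0.20],[0.05,  -0.14,  0.03,  0.15],[0.16,  -0.28,  0.04,  -0.23]]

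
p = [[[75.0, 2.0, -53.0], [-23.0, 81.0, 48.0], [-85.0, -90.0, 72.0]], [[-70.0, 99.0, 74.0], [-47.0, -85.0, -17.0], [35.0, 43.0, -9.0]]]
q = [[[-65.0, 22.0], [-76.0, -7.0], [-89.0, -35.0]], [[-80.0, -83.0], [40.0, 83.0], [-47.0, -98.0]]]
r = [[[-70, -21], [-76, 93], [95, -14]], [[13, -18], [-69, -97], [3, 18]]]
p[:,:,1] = [[2.0, 81.0, -90.0], [99.0, -85.0, 43.0]]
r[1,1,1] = -97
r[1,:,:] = [[13, -18], [-69, -97], [3, 18]]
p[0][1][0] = -23.0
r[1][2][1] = 18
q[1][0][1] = -83.0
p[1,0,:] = [-70.0, 99.0, 74.0]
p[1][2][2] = -9.0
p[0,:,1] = [2.0, 81.0, -90.0]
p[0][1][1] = 81.0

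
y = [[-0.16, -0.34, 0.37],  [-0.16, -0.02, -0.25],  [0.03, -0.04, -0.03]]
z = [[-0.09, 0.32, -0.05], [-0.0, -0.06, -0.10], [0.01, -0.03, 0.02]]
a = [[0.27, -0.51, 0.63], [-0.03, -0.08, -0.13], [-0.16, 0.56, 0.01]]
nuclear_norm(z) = 0.45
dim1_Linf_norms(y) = [0.37, 0.25, 0.04]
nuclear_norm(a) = 1.40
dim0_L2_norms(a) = [0.32, 0.76, 0.64]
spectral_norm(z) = 0.34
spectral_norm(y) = 0.54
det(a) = -0.01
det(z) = 0.00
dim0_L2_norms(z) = [0.09, 0.33, 0.11]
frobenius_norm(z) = 0.36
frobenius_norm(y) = 0.61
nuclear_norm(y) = 0.87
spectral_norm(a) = 0.96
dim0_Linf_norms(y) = [0.16, 0.34, 0.37]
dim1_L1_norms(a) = [1.41, 0.24, 0.73]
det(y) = 0.01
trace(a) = 0.20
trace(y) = -0.21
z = y @ a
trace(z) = -0.13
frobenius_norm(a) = 1.05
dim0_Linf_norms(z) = [0.09, 0.32, 0.1]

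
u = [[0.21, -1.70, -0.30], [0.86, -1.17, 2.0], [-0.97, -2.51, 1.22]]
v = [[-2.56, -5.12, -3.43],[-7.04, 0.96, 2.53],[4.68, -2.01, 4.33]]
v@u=[[-1.61,  18.95,  -13.66], [-3.11,  4.49,  7.12], [-4.95,  -16.47,  -0.14]]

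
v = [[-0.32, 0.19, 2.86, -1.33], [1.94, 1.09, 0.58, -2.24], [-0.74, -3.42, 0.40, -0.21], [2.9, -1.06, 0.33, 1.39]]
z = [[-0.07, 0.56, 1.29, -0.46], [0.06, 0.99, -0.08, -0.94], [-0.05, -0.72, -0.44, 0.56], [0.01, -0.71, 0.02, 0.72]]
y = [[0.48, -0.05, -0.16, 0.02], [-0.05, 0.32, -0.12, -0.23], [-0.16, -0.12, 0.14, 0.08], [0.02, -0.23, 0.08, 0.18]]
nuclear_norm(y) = 1.12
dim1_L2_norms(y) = [0.51, 0.41, 0.26, 0.3]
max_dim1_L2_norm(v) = 3.53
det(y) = 0.00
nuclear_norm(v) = 12.87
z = y @ v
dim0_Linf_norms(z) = [0.07, 0.99, 1.29, 0.94]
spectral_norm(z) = 2.18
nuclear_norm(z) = 3.46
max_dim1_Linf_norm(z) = 1.29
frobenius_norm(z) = 2.47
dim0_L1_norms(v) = [5.9, 5.76, 4.17, 5.17]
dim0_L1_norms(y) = [0.71, 0.72, 0.5, 0.51]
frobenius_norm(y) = 0.77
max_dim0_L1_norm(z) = 2.98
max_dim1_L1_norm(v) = 5.85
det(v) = -88.91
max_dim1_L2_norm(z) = 1.48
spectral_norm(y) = 0.55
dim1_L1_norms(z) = [2.38, 2.07, 1.77, 1.46]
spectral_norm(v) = 4.08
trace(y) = 1.12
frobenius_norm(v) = 6.66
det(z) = -0.00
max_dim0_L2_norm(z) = 1.52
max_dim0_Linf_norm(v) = 3.42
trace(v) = 2.56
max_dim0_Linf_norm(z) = 1.29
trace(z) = 1.20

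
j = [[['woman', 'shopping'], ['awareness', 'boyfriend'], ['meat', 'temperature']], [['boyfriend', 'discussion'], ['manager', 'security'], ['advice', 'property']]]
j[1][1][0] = 'manager'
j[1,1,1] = 'security'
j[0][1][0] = 'awareness'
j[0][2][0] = 'meat'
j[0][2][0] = 'meat'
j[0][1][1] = 'boyfriend'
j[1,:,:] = [['boyfriend', 'discussion'], ['manager', 'security'], ['advice', 'property']]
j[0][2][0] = 'meat'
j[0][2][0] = 'meat'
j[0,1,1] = 'boyfriend'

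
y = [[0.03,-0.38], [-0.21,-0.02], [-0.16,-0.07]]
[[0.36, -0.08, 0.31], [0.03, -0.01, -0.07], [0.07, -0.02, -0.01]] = y @ [[-0.03,0.05,0.41], [-0.96,0.22,-0.78]]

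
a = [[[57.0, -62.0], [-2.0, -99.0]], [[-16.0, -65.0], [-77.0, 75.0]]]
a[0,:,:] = [[57.0, -62.0], [-2.0, -99.0]]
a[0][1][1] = -99.0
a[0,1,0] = -2.0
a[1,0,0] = -16.0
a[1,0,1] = -65.0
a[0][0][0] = 57.0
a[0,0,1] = -62.0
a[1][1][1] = 75.0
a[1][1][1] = 75.0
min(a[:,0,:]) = -65.0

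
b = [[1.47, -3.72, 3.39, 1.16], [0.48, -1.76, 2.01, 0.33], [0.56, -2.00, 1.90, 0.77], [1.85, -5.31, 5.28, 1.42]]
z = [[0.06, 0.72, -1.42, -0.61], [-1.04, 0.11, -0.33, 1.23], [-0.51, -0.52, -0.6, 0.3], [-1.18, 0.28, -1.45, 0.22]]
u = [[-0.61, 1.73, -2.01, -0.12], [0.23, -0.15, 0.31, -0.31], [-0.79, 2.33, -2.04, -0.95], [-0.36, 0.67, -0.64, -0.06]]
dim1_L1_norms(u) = [4.47, 1.0, 6.11, 1.73]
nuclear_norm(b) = 11.02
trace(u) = -2.86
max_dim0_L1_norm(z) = 3.8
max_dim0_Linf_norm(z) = 1.45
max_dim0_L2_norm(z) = 2.14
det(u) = -0.01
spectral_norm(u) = 4.39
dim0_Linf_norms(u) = [0.79, 2.33, 2.04, 0.95]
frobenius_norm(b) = 10.31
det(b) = -0.00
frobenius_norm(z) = 3.20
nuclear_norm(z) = 5.28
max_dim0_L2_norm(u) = 2.98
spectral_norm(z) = 2.55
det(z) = 0.84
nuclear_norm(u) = 5.32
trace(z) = -0.21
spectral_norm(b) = 10.30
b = z @ u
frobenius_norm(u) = 4.45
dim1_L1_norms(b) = [9.74, 4.58, 5.23, 13.86]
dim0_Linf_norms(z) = [1.18, 0.72, 1.45, 1.23]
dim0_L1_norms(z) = [2.79, 1.63, 3.8, 2.36]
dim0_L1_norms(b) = [4.36, 12.79, 12.58, 3.68]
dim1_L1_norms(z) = [2.81, 2.71, 1.93, 3.13]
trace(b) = 3.03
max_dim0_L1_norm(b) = 12.79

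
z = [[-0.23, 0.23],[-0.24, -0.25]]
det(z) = 0.11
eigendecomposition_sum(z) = [[(-0.12+0.12j), 0.12+0.12j], [-0.12-0.12j, -0.13+0.11j]] + [[(-0.12-0.12j), 0.12-0.12j], [(-0.12+0.12j), -0.12-0.11j]]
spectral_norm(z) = 0.35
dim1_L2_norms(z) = [0.33, 0.35]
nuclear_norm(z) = 0.67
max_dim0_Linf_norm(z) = 0.25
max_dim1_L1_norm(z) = 0.49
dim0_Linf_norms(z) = [0.24, 0.25]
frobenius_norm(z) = 0.48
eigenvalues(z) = [(-0.24+0.23j), (-0.24-0.23j)]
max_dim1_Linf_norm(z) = 0.25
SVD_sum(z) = [[0.03,0.04], [-0.20,-0.28]] + [[-0.26, 0.19], [-0.04, 0.03]]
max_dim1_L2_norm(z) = 0.35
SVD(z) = [[-0.15, 0.99],[0.99, 0.15]] @ diag([0.3470746685088676, 0.3247139887338697]) @ [[-0.58, -0.81], [-0.81, 0.58]]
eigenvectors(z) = [[(-0.03-0.7j), -0.03+0.70j],  [(0.71+0j), (0.71-0j)]]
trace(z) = -0.48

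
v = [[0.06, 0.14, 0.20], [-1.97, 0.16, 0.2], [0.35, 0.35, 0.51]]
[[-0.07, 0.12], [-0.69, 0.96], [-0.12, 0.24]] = v @ [[0.30, -0.41], [-0.47, -0.01], [-0.11, 0.75]]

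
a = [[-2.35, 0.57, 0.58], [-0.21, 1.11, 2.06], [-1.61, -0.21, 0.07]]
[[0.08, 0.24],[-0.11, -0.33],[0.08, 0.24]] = a@[[-0.05, -0.15], [-0.02, -0.05], [-0.05, -0.15]]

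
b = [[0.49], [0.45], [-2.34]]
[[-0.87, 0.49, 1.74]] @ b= [[-4.28]]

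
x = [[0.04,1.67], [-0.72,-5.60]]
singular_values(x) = [5.89, 0.17]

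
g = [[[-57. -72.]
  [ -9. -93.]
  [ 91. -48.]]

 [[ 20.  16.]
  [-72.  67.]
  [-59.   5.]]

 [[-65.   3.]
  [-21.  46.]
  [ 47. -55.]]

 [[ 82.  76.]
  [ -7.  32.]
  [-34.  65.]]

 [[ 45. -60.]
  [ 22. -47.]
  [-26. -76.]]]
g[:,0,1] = [-72.0, 16.0, 3.0, 76.0, -60.0]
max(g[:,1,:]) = 67.0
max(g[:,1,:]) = 67.0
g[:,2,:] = [[91.0, -48.0], [-59.0, 5.0], [47.0, -55.0], [-34.0, 65.0], [-26.0, -76.0]]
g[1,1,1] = 67.0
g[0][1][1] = -93.0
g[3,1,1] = 32.0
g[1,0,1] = 16.0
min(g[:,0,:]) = -72.0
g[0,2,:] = [91.0, -48.0]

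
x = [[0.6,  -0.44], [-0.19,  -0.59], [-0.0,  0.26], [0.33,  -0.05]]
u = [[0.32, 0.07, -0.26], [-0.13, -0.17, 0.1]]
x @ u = [[0.25, 0.12, -0.20], [0.02, 0.09, -0.01], [-0.03, -0.04, 0.03], [0.11, 0.03, -0.09]]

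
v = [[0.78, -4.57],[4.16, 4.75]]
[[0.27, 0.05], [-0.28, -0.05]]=v @ [[-0.00, -0.0],[-0.06, -0.01]]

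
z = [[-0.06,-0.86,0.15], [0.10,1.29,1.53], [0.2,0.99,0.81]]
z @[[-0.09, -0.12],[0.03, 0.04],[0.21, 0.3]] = [[0.01, 0.02], [0.35, 0.5], [0.18, 0.26]]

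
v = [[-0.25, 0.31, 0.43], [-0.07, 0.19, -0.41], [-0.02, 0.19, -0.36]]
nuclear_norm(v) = 1.21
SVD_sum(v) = [[-0.08, 0.00, 0.46], [0.07, -0.0, -0.39], [0.06, -0.00, -0.34]] + [[-0.17, 0.31, -0.03], [-0.12, 0.21, -0.02], [-0.10, 0.18, -0.02]] + [[0.0, 0.0, 0.00],[-0.02, -0.01, -0.0],[0.02, 0.01, 0.00]]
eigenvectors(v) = [[(-0.99+0j),-0.87+0.00j,(-0.87-0j)], [-0.06+0.00j,(-0.24-0.37j),(-0.24+0.37j)], [0.10+0.00j,(-0.18-0.12j),(-0.18+0.12j)]]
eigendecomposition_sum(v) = [[(-0.14-0j), (-0.38+0j), 1.15-0.00j], [-0.01-0.00j, (-0.02+0j), 0.07-0.00j], [0.01+0.00j, 0.04-0.00j, (-0.12+0j)]] + [[-0.06+0.03j, (0.34-0.02j), (-0.36+0.32j)], [(-0.03-0.01j), (0.11+0.14j), -0.24-0.06j], [-0.02-0.00j, 0.08+0.04j, -0.12+0.02j]] + [[-0.06-0.03j,(0.34+0.02j),-0.36-0.32j], [(-0.03+0.01j),0.11-0.14j,-0.24+0.06j], [-0.02+0.00j,0.08-0.04j,(-0.12-0.02j)]]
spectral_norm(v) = 0.70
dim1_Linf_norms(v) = [0.43, 0.41, 0.36]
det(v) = -0.01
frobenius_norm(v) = 0.85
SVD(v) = [[-0.67, -0.75, 0.00], [0.56, -0.5, -0.66], [0.50, -0.44, 0.75]] @ diag([0.703304709768327, 0.4720318303635572, 0.03533321866628829]) @ [[0.17, -0.01, -0.99], [0.49, -0.87, 0.09], [0.86, 0.50, 0.14]]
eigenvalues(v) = [(-0.28+0j), (-0.07+0.19j), (-0.07-0.19j)]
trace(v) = -0.42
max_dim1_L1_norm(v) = 0.99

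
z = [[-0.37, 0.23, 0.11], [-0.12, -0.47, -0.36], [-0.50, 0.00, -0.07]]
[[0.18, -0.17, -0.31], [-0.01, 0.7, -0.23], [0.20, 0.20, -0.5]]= z@ [[-0.3, -0.34, 0.93],[0.67, -1.1, -0.08],[-0.76, -0.4, 0.44]]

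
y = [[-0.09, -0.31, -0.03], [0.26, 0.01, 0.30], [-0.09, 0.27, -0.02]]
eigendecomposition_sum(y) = [[-0.02+0.18j, (-0.11-0.01j), 0.05+0.13j], [0.11+0.06j, -0.03+0.07j, 0.10+0.00j], [(-0.08-0.11j), (0.07-0.05j), -0.10-0.05j]] + [[-0.02-0.18j, -0.11+0.01j, 0.05-0.13j], [(0.11-0.06j), -0.03-0.07j, 0.10-0.00j], [-0.08+0.11j, 0.07+0.05j, (-0.1+0.05j)]] + [[(-0.05-0j), (-0.1+0j), -0.12+0.00j], [0.04+0.00j, 0.08-0.00j, 0.10-0.00j], [(0.07+0j), 0.13-0.00j, 0.17-0.00j]]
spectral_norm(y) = 0.42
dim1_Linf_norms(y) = [0.31, 0.3, 0.27]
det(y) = 0.01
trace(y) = -0.10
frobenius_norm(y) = 0.59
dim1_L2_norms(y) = [0.32, 0.4, 0.29]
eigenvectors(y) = [[0.69+0.00j,(0.69-0j),-0.53+0.00j], [(0.17-0.46j),0.17+0.46j,(0.43+0j)], [(-0.4+0.36j),-0.40-0.36j,(0.73+0j)]]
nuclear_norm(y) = 0.89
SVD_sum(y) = [[-0.14, -0.19, -0.14],[0.15, 0.2, 0.16],[0.07, 0.09, 0.07]] + [[0.08, -0.12, 0.08], [0.13, -0.19, 0.13], [-0.12, 0.18, -0.12]] + [[-0.03, -0.00, 0.03], [-0.01, -0.0, 0.01], [-0.04, -0.00, 0.04]]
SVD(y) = [[-0.65, 0.42, -0.64], [0.70, 0.66, -0.27], [0.31, -0.62, -0.72]] @ diag([0.4229706816873217, 0.4004141360835249, 0.07045794531099282]) @ [[0.5, 0.69, 0.53], [0.48, -0.73, 0.5], [0.72, 0.00, -0.69]]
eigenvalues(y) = [(-0.15+0.19j), (-0.15-0.19j), (0.2+0j)]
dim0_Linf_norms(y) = [0.26, 0.31, 0.3]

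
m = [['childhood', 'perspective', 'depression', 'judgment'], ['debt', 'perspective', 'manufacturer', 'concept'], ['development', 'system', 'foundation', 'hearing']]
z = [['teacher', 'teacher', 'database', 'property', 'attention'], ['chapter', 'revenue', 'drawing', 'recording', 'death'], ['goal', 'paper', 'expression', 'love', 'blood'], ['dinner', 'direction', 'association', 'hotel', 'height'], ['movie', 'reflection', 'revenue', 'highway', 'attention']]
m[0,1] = 'perspective'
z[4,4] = 'attention'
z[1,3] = 'recording'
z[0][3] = 'property'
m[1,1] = 'perspective'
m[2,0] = 'development'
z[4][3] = 'highway'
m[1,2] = 'manufacturer'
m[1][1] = 'perspective'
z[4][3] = 'highway'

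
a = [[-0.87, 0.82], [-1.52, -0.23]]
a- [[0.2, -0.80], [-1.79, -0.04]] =[[-1.07,1.62],[0.27,-0.19]]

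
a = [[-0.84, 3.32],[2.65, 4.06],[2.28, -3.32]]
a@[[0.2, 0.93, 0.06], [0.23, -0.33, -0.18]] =[[0.60, -1.88, -0.65], [1.46, 1.12, -0.57], [-0.31, 3.22, 0.73]]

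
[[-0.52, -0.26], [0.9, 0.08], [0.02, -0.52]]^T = [[-0.52, 0.90, 0.02],[-0.26, 0.08, -0.52]]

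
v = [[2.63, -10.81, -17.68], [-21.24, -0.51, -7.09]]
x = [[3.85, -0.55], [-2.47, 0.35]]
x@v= [[21.81, -41.34, -64.17], [-13.93, 26.52, 41.19]]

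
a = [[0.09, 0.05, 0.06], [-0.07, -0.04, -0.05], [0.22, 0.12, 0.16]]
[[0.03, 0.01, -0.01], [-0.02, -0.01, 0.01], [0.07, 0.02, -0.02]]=a @ [[0.17,0.01,0.0], [0.10,0.11,-0.03], [0.14,0.04,-0.11]]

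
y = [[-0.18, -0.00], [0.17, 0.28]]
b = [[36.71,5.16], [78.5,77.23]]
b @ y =[[-5.73, 1.44], [-1.00, 21.62]]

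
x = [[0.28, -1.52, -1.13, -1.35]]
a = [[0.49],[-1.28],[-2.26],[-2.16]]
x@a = [[7.55]]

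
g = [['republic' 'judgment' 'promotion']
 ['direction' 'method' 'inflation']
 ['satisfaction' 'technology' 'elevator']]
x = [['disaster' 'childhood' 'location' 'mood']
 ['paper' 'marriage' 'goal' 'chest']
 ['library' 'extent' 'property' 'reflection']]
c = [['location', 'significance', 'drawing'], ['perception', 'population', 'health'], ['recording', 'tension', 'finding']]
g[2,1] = 'technology'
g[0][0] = 'republic'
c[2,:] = ['recording', 'tension', 'finding']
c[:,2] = ['drawing', 'health', 'finding']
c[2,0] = 'recording'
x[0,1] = 'childhood'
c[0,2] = 'drawing'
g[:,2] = ['promotion', 'inflation', 'elevator']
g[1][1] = 'method'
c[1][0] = 'perception'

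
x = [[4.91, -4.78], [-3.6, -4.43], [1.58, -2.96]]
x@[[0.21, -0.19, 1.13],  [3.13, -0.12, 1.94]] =[[-13.93, -0.36, -3.72],[-14.62, 1.22, -12.66],[-8.93, 0.05, -3.96]]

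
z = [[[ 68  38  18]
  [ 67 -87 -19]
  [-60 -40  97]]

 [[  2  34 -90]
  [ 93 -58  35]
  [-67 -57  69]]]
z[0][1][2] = -19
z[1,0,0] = 2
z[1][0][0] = 2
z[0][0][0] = 68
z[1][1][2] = 35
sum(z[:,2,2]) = 166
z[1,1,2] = 35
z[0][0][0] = 68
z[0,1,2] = -19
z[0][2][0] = -60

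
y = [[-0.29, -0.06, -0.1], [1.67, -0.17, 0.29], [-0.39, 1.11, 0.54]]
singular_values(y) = [1.81, 1.18, 0.0]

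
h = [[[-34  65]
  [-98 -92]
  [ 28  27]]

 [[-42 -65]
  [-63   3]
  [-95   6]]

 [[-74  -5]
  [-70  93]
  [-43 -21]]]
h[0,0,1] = 65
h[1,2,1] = 6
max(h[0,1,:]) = -92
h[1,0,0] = -42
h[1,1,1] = 3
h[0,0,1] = 65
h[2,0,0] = -74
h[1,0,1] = -65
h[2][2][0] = -43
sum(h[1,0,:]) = -107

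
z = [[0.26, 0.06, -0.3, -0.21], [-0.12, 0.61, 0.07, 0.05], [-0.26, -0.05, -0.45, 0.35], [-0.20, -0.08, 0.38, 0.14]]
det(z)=-0.000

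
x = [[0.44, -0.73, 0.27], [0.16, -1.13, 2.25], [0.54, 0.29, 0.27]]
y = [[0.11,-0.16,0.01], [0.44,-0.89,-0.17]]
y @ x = [[0.03, 0.1, -0.33], [-0.04, 0.64, -1.93]]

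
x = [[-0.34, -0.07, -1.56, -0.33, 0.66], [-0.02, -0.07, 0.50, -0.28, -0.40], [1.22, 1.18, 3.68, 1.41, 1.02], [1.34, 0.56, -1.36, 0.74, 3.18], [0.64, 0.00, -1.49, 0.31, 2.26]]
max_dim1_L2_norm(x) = 4.41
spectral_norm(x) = 4.93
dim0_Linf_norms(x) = [1.34, 1.18, 3.68, 1.41, 3.18]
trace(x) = 6.27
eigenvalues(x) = [(3.24+2.19j), (3.24-2.19j), (-0.36+0j), (0.07+0.3j), (0.07-0.3j)]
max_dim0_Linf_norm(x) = 3.68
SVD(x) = [[0.32, 0.15, -0.87, -0.3, -0.17], [-0.13, 0.02, 0.33, -0.86, -0.37], [-0.43, -0.85, -0.29, -0.10, 0.08], [0.64, -0.47, 0.19, 0.2, -0.54], [0.53, -0.20, 0.14, -0.35, 0.73]] @ diag([4.931235480683541, 4.574034339546339, 0.3525556265461267, 0.28719762281257577, 0.22483004768079323]) @ [[0.12, -0.03, -0.77, -0.01, 0.62], [-0.40, -0.28, -0.52, -0.36, -0.59], [0.8, -0.55, -0.03, -0.08, -0.21], [0.12, 0.24, -0.33, 0.81, -0.4], [-0.41, -0.75, 0.14, 0.45, 0.22]]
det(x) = -0.51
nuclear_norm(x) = 10.37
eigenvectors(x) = [[-0.19+0.14j, -0.19-0.14j, (-0.82+0j), 0.04-0.33j, (0.04+0.33j)], [(0.02-0.12j), 0.02+0.12j, 0.48+0.00j, (0.27-0.5j), (0.27+0.5j)], [(0.61+0j), (0.61-0j), (-0.03+0j), 0.10+0.21j, (0.1-0.21j)], [0.01+0.60j, (0.01-0.6j), 0.29+0.00j, (-0.66+0j), (-0.66-0j)], [-0.07+0.44j, (-0.07-0.44j), (0.15+0j), 0.12+0.26j, (0.12-0.26j)]]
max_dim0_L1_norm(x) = 8.59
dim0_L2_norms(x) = [1.95, 1.31, 4.51, 1.68, 4.11]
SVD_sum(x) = [[0.18, -0.05, -1.22, -0.01, 0.99], [-0.07, 0.02, 0.49, 0.00, -0.39], [-0.25, 0.07, 1.64, 0.01, -1.32], [0.37, -0.1, -2.45, -0.02, 1.97], [0.3, -0.09, -2.03, -0.02, 1.64]] + [[-0.28,-0.2,-0.37,-0.25,-0.42],[-0.04,-0.03,-0.05,-0.04,-0.06],[1.56,1.08,2.03,1.4,2.30],[0.86,0.6,1.12,0.78,1.27],[0.38,0.26,0.49,0.34,0.55]] + [[-0.25, 0.17, 0.01, 0.02, 0.07], [0.09, -0.06, -0.0, -0.01, -0.02], [-0.08, 0.06, 0.00, 0.01, 0.02], [0.05, -0.04, -0.0, -0.01, -0.01], [0.04, -0.03, -0.0, -0.0, -0.01]] + [[-0.01, -0.02, 0.03, -0.07, 0.03], [-0.03, -0.06, 0.08, -0.20, 0.1], [-0.0, -0.01, 0.01, -0.02, 0.01], [0.01, 0.01, -0.02, 0.05, -0.02], [-0.01, -0.02, 0.03, -0.08, 0.04]] + [[0.02,0.03,-0.01,-0.02,-0.01], [0.03,0.06,-0.01,-0.04,-0.02], [-0.01,-0.01,0.0,0.01,0.0], [0.05,0.09,-0.02,-0.06,-0.03], [-0.07,-0.12,0.02,0.07,0.04]]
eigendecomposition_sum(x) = [[(-0.07+0.33j), (-0.15+0.21j), -0.75+0.21j, -0.14+0.26j, 0.24+0.66j],[(-0.09-0.15j), -0.02-0.13j, (0.21-0.34j), -0.03-0.15j, (-0.31-0.17j)],[0.64-0.56j, (0.63-0.2j), 1.85+0.73j, 0.69-0.30j, (0.53-1.7j)],[0.56+0.62j, 0.20+0.62j, -0.70+1.84j, 0.31+0.68j, 1.69+0.50j],[0.33+0.52j, (0.07+0.48j), -0.74+1.25j, (0.14+0.53j), 1.17+0.58j]] + [[-0.07-0.33j,-0.15-0.21j,-0.75-0.21j,-0.14-0.26j,0.24-0.66j], [(-0.09+0.15j),(-0.02+0.13j),(0.21+0.34j),(-0.03+0.15j),(-0.31+0.17j)], [0.64+0.56j,(0.63+0.2j),1.85-0.73j,0.69+0.30j,0.53+1.70j], [0.56-0.62j,(0.2-0.62j),(-0.7-1.84j),0.31-0.68j,(1.69-0.5j)], [(0.33-0.52j),0.07-0.48j,-0.74-1.25j,(0.14-0.53j),1.17-0.58j]] + [[(-0.24-0j), (0.15-0j), -0.08-0.00j, (0.05-0j), (0.05-0j)],  [0.14+0.00j, (-0.09+0j), (0.04+0j), -0.03+0.00j, (-0.03+0j)],  [(-0.01-0j), 0.01-0.00j, (-0-0j), 0.00-0.00j, 0.00-0.00j],  [0.08+0.00j, (-0.05+0j), 0.03+0.00j, -0.02+0.00j, -0.02+0.00j],  [(0.04+0j), (-0.03+0j), (0.01+0j), -0.01+0.00j, (-0.01+0j)]] + [[0.02+0.04j, (0.04+0.06j), 0.01+0.00j, (-0.05+0.03j), 0.07-0.04j], [(0.01+0.07j), 0.03+0.12j, (0.02+0.02j), (-0.09+0.02j), 0.13-0.02j], [(-0.03-0.02j), (-0.05-0.02j), (-0.01+0j), 0.02-0.04j, -0.03+0.05j], [0.07-0.05j, (0.11-0.09j), 0.01-0.03j, (0.07+0.08j), (-0.09-0.12j)], [-0.03-0.02j, -0.05-0.02j, -0.01+0.00j, (0.02-0.04j), (-0.03+0.06j)]] + [[0.02-0.04j, 0.04-0.06j, (0.01-0j), -0.05-0.03j, (0.07+0.04j)], [(0.01-0.07j), (0.03-0.12j), (0.02-0.02j), -0.09-0.02j, (0.13+0.02j)], [(-0.03+0.02j), -0.05+0.02j, -0.01-0.00j, (0.02+0.04j), -0.03-0.05j], [(0.07+0.05j), (0.11+0.09j), (0.01+0.03j), (0.07-0.08j), (-0.09+0.12j)], [-0.03+0.02j, (-0.05+0.02j), -0.01-0.00j, (0.02+0.04j), (-0.03-0.06j)]]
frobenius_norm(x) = 6.75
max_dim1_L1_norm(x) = 8.51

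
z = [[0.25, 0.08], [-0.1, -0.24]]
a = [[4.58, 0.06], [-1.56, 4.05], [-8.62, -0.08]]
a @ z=[[1.14, 0.35], [-0.8, -1.10], [-2.15, -0.67]]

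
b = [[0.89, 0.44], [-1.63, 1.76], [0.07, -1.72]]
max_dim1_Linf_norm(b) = 1.76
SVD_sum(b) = [[0.04, -0.07], [-1.2, 2.01], [0.78, -1.3]] + [[0.85, 0.51], [-0.43, -0.25], [-0.71, -0.42]]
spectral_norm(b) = 2.79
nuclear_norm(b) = 4.17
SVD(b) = [[0.03, 0.72], [-0.84, -0.36], [0.54, -0.6]] @ diag([2.7931312649876663, 1.3791003359249818]) @ [[0.51, -0.86], [0.86, 0.51]]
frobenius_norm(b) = 3.12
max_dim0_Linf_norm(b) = 1.76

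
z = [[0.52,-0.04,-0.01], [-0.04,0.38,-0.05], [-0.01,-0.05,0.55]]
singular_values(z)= [0.56, 0.53, 0.36]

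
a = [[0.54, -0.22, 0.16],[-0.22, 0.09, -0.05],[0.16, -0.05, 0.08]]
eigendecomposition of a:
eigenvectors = [[0.89, -0.43, -0.11], [-0.36, -0.84, 0.41], [0.27, 0.33, 0.91]]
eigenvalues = [0.68, -0.0, 0.04]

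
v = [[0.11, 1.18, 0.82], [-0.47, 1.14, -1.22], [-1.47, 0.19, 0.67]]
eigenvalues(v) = [(0.16+1.55j), (0.16-1.55j), (1.6+0j)]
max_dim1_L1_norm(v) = 2.83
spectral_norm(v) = 1.81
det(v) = 3.90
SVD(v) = [[-0.45,0.28,-0.85], [-0.7,-0.7,0.15], [-0.55,0.66,0.51]] @ diag([1.8079302167023714, 1.6752773559199932, 1.2870641445849658]) @ [[0.6, -0.8, 0.07], [-0.37, -0.20, 0.91], [-0.71, -0.57, -0.42]]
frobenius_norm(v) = 2.78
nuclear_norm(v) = 4.77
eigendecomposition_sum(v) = [[-0.06+0.68j, 0.37-0.26j, 0.60+0.12j], [-0.48-0.19j, 0.11+0.32j, -0.22+0.41j], [-0.60+0.20j, (0.35+0.22j), 0.11+0.56j]] + [[(-0.06-0.68j), 0.37+0.26j, 0.60-0.12j], [(-0.48+0.19j), (0.11-0.32j), -0.22-0.41j], [-0.60-0.20j, (0.35-0.22j), (0.11-0.56j)]] + [[(0.23-0j), 0.45+0.00j, -0.38+0.00j], [(0.48-0j), (0.92+0j), -0.79+0.00j], [-0.27+0.00j, (-0.52-0j), (0.44-0j)]]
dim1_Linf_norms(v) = [1.18, 1.22, 1.47]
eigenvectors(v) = [[(0.64+0j), (0.64-0j), (-0.39+0j)], [(-0.14+0.46j), (-0.14-0.46j), -0.80+0.00j], [0.24+0.55j, (0.24-0.55j), 0.45+0.00j]]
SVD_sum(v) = [[-0.49, 0.65, -0.05],[-0.76, 1.01, -0.08],[-0.59, 0.79, -0.06]] + [[-0.17, -0.09, 0.42], [0.43, 0.24, -1.06], [-0.41, -0.23, 1.01]] + [[0.77, 0.62, 0.45], [-0.14, -0.11, -0.08], [-0.47, -0.37, -0.27]]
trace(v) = 1.92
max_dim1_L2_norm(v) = 1.73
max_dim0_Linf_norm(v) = 1.47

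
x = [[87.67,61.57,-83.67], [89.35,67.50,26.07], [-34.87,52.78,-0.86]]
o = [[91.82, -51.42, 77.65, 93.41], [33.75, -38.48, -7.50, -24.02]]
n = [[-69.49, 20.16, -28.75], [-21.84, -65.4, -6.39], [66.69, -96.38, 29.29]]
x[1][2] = 26.07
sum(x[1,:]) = 182.92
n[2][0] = 66.69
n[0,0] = -69.49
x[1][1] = 67.5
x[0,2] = -83.67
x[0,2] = -83.67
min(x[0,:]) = -83.67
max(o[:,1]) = -38.48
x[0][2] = -83.67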